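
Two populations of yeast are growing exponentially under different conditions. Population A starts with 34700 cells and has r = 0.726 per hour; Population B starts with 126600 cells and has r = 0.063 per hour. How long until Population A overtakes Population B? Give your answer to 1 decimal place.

Set 34700·e^(0.726t) = 126600·e^(0.063t).
e^((0.726 − 0.063)t) = 126600/34700 → e^(0.663·t) = 3.6484.
0.663·t = ln(3.6484) = 1.2943, so t = 1.2943/0.663 = 1.9522.

2.0 hours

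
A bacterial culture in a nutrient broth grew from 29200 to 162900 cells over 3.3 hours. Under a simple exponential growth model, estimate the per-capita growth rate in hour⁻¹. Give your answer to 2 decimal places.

From N(t) = N₀·e^(rt): e^(r·3.3) = 162900/29200 = 5.5788.
r·3.3 = ln(5.5788) = 1.719, so r = 1.719/3.3 = 0.5209.

0.52 per hour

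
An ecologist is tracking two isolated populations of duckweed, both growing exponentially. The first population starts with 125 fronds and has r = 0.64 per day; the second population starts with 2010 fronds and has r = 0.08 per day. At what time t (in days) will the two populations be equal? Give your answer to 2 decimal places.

4.96 days

Set 125·e^(0.64t) = 2010·e^(0.08t).
e^((0.64 − 0.08)t) = 2010/125 → e^(0.56·t) = 16.08.
0.56·t = ln(16.08) = 2.7776, so t = 2.7776/0.56 = 4.96.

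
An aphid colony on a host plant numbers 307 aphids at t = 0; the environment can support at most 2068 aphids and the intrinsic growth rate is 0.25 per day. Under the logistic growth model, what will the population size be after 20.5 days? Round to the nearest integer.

2000 aphids

A = (K − N₀)/N₀ = (2068 − 307)/307 = 5.7362.
N(t) = K/(1 + A·e^(−rt)) = 2068/(1 + 5.7362×e^(−0.25×20.5)).
e^(−5.125) = 0.0059462; denominator = 1 + 5.7362×0.0059462 = 1.0341.
N = 2068/1.0341 = 1999.79.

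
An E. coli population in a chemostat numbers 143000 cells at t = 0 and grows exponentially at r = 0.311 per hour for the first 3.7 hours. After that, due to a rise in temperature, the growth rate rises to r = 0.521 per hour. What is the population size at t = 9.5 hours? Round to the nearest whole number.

Phase 1: N(3.7) = 143000·e^(0.311×3.7) = 143000·e^1.151 = 451938.
Phase 2 runs for 9.5 − 3.7 = 5.8 hours at r = 0.521.
N(9.5) = 451938·e^(0.521×5.8) = 451938·e^3.022 = 9.277474×10^6.

9277474 cells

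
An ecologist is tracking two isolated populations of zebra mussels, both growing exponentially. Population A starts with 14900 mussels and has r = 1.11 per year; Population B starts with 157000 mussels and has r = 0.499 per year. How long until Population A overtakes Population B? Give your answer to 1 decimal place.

3.9 years

Set 14900·e^(1.11t) = 157000·e^(0.499t).
e^((1.11 − 0.499)t) = 157000/14900 → e^(0.611·t) = 10.537.
0.611·t = ln(10.537) = 2.3549, so t = 2.3549/0.611 = 3.8541.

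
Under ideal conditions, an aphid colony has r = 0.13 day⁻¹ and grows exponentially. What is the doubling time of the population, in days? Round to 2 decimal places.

Doubling time t_d = ln(2)/r = 0.6931/0.13 = 5.3319.

5.33 days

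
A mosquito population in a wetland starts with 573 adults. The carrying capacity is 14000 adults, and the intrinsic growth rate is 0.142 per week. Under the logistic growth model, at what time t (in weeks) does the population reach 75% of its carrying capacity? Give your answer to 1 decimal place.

29.9 weeks

A = (K − N₀)/N₀ = (14000 − 573)/573 = 23.433.
Solve 14000/(1 + 23.433·e^(−0.142t)) = 10500: 1 + 23.433·e^(−0.142t) = 1.3333, so e^(−0.142t) = 0.0142251.
−0.142·t = ln(0.0142251) = -4.2527, so t = 4.2527/0.142 = 29.949.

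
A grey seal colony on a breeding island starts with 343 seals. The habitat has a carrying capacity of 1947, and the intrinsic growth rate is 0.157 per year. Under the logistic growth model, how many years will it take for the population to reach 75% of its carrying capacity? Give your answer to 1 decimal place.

16.8 years

A = (K − N₀)/N₀ = (1947 − 343)/343 = 4.6764.
Solve 1947/(1 + 4.6764·e^(−0.157t)) = 1460.25: 1 + 4.6764·e^(−0.157t) = 1.3333, so e^(−0.157t) = 0.0712801.
−0.157·t = ln(0.0712801) = -2.6411, so t = 2.6411/0.157 = 16.823.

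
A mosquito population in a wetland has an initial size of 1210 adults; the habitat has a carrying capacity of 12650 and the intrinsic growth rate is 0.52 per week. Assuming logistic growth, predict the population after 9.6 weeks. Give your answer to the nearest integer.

11887 adults

A = (K − N₀)/N₀ = (12650 − 1210)/1210 = 9.4545.
N(t) = K/(1 + A·e^(−rt)) = 12650/(1 + 9.4545×e^(−0.52×9.6)).
e^(−4.992) = 0.0067921; denominator = 1 + 9.4545×0.0067921 = 1.0642.
N = 12650/1.0642 = 11886.7.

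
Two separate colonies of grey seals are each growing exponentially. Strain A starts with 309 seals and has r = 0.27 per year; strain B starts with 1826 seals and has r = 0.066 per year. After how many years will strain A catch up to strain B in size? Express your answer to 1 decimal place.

Set 309·e^(0.27t) = 1826·e^(0.066t).
e^((0.27 − 0.066)t) = 1826/309 → e^(0.204·t) = 5.9094.
0.204·t = ln(5.9094) = 1.7765, so t = 1.7765/0.204 = 8.7085.

8.7 years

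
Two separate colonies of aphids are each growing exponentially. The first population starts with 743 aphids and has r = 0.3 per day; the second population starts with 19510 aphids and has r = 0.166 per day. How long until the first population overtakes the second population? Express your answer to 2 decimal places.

Set 743·e^(0.3t) = 19510·e^(0.166t).
e^((0.3 − 0.166)t) = 19510/743 → e^(0.134·t) = 26.258.
0.134·t = ln(26.258) = 3.268, so t = 3.268/0.134 = 24.388.

24.39 days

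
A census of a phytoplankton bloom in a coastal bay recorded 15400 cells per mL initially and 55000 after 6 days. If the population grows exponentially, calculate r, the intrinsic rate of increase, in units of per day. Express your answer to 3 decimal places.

From N(t) = N₀·e^(rt): e^(r·6) = 55000/15400 = 3.5714.
r·6 = ln(3.5714) = 1.273, so r = 1.273/6 = 0.21216.

0.212 per day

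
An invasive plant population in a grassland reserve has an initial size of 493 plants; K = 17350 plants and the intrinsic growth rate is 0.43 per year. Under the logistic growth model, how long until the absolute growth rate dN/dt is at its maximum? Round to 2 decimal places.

Logistic growth is fastest at N = K/2 = 8675.
A = (K − N₀)/N₀ = 34.193. Set K/(1 + A·e^(−rt)) = K/2 → A·e^(−rt) = 1.
e^(−0.43t) = 1/34.193 = 0.029246, so t = ln(34.193)/0.43 = 3.532/0.43 = 8.214.

8.21 years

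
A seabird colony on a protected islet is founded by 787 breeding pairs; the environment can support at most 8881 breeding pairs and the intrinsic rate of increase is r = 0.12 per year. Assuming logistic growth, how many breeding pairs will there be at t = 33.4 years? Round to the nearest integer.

A = (K − N₀)/N₀ = (8881 − 787)/787 = 10.285.
N(t) = K/(1 + A·e^(−rt)) = 8881/(1 + 10.285×e^(−0.12×33.4)).
e^(−4.008) = 0.01817; denominator = 1 + 10.285×0.01817 = 1.1869.
N = 8881/1.1869 = 7482.72.

7483 breeding pairs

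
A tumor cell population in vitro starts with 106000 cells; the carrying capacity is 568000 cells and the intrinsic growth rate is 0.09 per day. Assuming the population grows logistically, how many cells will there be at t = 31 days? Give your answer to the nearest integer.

A = (K − N₀)/N₀ = (568000 − 106000)/106000 = 4.3585.
N(t) = K/(1 + A·e^(−rt)) = 568000/(1 + 4.3585×e^(−0.09×31)).
e^(−2.79) = 0.061421; denominator = 1 + 4.3585×0.061421 = 1.2677.
N = 568000/1.2677 = 448054.

448054 cells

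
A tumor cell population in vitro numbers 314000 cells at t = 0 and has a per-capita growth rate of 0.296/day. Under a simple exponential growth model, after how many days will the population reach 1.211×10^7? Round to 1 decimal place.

12.3 days

Set N₀·e^(rt) = 1.211×10^7: e^(0.296·t) = 1.211×10^7/314000 = 38.567.
0.296·t = ln(38.567) = 3.6524, so t = 3.6524/0.296 = 12.339.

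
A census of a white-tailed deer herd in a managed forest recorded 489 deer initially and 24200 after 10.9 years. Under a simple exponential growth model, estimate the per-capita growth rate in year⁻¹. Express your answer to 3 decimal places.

From N(t) = N₀·e^(rt): e^(r·10.9) = 24200/489 = 49.489.
r·10.9 = ln(49.489) = 3.9017, so r = 3.9017/10.9 = 0.35796.

0.358 per year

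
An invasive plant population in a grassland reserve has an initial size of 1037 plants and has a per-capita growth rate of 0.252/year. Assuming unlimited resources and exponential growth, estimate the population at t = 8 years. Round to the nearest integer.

7786 plants

N(t) = N₀·e^(rt) = 1037 × e^(0.252×8) = 1037 × e^2.016.
e^2.016 ≈ 7.5082, so N ≈ 1037 × 7.5082 = 7786.04.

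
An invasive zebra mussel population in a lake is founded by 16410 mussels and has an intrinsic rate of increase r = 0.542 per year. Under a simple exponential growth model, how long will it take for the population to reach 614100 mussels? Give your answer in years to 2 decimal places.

6.68 years

Set N₀·e^(rt) = 614100: e^(0.542·t) = 614100/16410 = 37.422.
0.542·t = ln(37.422) = 3.6223, so t = 3.6223/0.542 = 6.6831.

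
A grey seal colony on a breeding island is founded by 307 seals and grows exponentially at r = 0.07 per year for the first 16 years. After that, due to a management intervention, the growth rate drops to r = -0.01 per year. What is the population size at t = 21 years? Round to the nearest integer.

Phase 1: N(16) = 307·e^(0.07×16) = 307·e^1.12 = 940.91.
Phase 2 runs for 21 − 16 = 5 years at r = -0.01.
N(21) = 940.91·e^(-0.01×5) = 940.91·e^-0.05 = 895.022.

895 seals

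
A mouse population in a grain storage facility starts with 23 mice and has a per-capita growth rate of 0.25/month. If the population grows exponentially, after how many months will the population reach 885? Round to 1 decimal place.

14.6 months

Set N₀·e^(rt) = 885: e^(0.25·t) = 885/23 = 38.478.
0.25·t = ln(38.478) = 3.6501, so t = 3.6501/0.25 = 14.6.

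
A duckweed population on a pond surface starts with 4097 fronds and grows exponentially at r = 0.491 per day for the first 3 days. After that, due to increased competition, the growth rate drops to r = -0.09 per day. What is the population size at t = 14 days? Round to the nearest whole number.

6641 fronds

Phase 1: N(3) = 4097·e^(0.491×3) = 4097·e^1.473 = 17872.4.
Phase 2 runs for 14 − 3 = 11 days at r = -0.09.
N(14) = 17872.4·e^(-0.09×11) = 17872.4·e^-0.99 = 6640.95.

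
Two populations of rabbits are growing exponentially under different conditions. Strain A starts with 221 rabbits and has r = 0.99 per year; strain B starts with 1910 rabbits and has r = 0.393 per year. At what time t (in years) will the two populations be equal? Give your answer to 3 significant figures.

3.61 years

Set 221·e^(0.99t) = 1910·e^(0.393t).
e^((0.99 − 0.393)t) = 1910/221 → e^(0.597·t) = 8.6425.
0.597·t = ln(8.6425) = 2.1567, so t = 2.1567/0.597 = 3.6126.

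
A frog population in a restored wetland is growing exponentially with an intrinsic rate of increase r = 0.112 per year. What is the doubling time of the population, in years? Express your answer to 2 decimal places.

6.19 years

Doubling time t_d = ln(2)/r = 0.6931/0.112 = 6.1888.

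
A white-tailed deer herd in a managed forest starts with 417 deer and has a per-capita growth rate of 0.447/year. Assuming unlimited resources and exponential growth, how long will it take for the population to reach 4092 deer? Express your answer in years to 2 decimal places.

Set N₀·e^(rt) = 4092: e^(0.447·t) = 4092/417 = 9.8129.
0.447·t = ln(9.8129) = 2.2837, so t = 2.2837/0.447 = 5.109.

5.11 years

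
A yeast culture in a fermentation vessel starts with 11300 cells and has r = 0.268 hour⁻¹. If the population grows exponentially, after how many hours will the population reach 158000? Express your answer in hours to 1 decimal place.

9.8 hours

Set N₀·e^(rt) = 158000: e^(0.268·t) = 158000/11300 = 13.982.
0.268·t = ln(13.982) = 2.6378, so t = 2.6378/0.268 = 9.8425.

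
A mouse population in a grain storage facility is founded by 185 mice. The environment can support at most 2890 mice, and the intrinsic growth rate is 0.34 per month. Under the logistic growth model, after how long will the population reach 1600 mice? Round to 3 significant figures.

8.52 months

A = (K − N₀)/N₀ = (2890 − 185)/185 = 14.622.
Solve 2890/(1 + 14.622·e^(−0.34t)) = 1600: 1 + 14.622·e^(−0.34t) = 1.8062, so e^(−0.34t) = 0.0551409.
−0.34·t = ln(0.0551409) = -2.8979, so t = 2.8979/0.34 = 8.5231.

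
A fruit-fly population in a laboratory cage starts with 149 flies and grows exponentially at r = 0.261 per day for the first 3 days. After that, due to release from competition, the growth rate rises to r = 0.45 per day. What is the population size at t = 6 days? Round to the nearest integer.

Phase 1: N(3) = 149·e^(0.261×3) = 149·e^0.783 = 326.016.
Phase 2 runs for 6 − 3 = 3 days at r = 0.45.
N(6) = 326.016·e^(0.45×3) = 326.016·e^1.35 = 1257.58.

1258 flies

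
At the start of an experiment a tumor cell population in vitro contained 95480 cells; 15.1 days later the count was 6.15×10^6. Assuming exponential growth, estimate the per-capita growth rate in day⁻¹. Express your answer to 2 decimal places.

From N(t) = N₀·e^(rt): e^(r·15.1) = 6.15×10^6/95480 = 64.411.
r·15.1 = ln(64.411) = 4.1653, so r = 4.1653/15.1 = 0.27585.

0.28 per day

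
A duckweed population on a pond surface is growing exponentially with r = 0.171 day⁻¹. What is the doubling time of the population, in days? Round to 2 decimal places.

4.05 days

Doubling time t_d = ln(2)/r = 0.6931/0.171 = 4.0535.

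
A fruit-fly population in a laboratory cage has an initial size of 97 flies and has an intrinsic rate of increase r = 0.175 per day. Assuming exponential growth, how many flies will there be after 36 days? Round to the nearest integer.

N(t) = N₀·e^(rt) = 97 × e^(0.175×36) = 97 × e^6.3.
e^6.3 ≈ 544.57, so N ≈ 97 × 544.57 = 52823.5.

52823 flies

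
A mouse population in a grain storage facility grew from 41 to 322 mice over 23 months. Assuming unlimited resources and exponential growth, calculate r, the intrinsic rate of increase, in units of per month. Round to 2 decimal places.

From N(t) = N₀·e^(rt): e^(r·23) = 322/41 = 7.8537.
r·23 = ln(7.8537) = 2.061, so r = 2.061/23 = 0.089608.

0.09 per month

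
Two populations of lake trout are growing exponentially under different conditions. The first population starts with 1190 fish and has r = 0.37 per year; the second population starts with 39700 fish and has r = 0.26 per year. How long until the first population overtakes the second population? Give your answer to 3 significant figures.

31.9 years

Set 1190·e^(0.37t) = 39700·e^(0.26t).
e^((0.37 − 0.26)t) = 39700/1190 → e^(0.11·t) = 33.361.
0.11·t = ln(33.361) = 3.5074, so t = 3.5074/0.11 = 31.885.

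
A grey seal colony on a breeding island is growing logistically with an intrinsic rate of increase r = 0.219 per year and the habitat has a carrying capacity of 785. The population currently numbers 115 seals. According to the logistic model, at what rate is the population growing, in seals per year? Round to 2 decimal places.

dN/dt = rN(1 − N/K) = 0.219 × 115 × (1 − 115/785).
1 − 115/785 = 0.8535; dN/dt = 0.219 × 115 × 0.8535 = 21.495.

21.50 seals per year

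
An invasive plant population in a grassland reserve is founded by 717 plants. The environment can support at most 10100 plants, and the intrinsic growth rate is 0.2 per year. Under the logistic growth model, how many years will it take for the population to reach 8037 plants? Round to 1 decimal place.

19.7 years

A = (K − N₀)/N₀ = (10100 − 717)/717 = 13.086.
Solve 10100/(1 + 13.086·e^(−0.2t)) = 8037: 1 + 13.086·e^(−0.2t) = 1.2567, so e^(−0.2t) = 0.0196147.
−0.2·t = ln(0.0196147) = -3.9315, so t = 3.9315/0.2 = 19.657.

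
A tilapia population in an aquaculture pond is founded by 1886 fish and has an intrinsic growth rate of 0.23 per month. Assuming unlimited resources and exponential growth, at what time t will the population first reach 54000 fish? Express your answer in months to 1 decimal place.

Set N₀·e^(rt) = 54000: e^(0.23·t) = 54000/1886 = 28.632.
0.23·t = ln(28.632) = 3.3545, so t = 3.3545/0.23 = 14.585.

14.6 months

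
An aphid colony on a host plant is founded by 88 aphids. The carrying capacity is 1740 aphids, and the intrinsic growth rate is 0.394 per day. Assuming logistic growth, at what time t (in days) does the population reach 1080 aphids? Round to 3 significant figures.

8.69 days

A = (K − N₀)/N₀ = (1740 − 88)/88 = 18.773.
Solve 1740/(1 + 18.773·e^(−0.394t)) = 1080: 1 + 18.773·e^(−0.394t) = 1.6111, so e^(−0.394t) = 0.0325531.
−0.394·t = ln(0.0325531) = -3.4249, so t = 3.4249/0.394 = 8.6926.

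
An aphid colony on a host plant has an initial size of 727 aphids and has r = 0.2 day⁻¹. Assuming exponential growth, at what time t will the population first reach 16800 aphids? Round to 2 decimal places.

Set N₀·e^(rt) = 16800: e^(0.2·t) = 16800/727 = 23.109.
0.2·t = ln(23.109) = 3.1402, so t = 3.1402/0.2 = 15.701.

15.70 days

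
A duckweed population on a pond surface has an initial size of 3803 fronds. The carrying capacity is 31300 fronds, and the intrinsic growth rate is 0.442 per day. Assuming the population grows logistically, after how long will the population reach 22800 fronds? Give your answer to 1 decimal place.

6.7 days

A = (K − N₀)/N₀ = (31300 − 3803)/3803 = 7.2303.
Solve 31300/(1 + 7.2303·e^(−0.442t)) = 22800: 1 + 7.2303·e^(−0.442t) = 1.3728, so e^(−0.442t) = 0.0515614.
−0.442·t = ln(0.0515614) = -2.965, so t = 2.965/0.442 = 6.7081.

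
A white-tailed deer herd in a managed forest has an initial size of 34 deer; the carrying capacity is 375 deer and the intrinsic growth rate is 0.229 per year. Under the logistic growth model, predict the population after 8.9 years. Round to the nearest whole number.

A = (K − N₀)/N₀ = (375 − 34)/34 = 10.029.
N(t) = K/(1 + A·e^(−rt)) = 375/(1 + 10.029×e^(−0.229×8.9)).
e^(−2.038) = 0.13028; denominator = 1 + 10.029×0.13028 = 2.3066.
N = 375/2.3066 = 162.578.

163 deer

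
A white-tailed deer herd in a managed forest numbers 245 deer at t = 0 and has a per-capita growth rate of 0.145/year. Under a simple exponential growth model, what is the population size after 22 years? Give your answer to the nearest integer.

5951 deer

N(t) = N₀·e^(rt) = 245 × e^(0.145×22) = 245 × e^3.19.
e^3.19 ≈ 24.288, so N ≈ 245 × 24.288 = 5950.66.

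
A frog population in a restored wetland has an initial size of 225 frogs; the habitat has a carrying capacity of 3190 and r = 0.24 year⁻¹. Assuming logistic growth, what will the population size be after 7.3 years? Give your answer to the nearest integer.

A = (K − N₀)/N₀ = (3190 − 225)/225 = 13.178.
N(t) = K/(1 + A·e^(−rt)) = 3190/(1 + 13.178×e^(−0.24×7.3)).
e^(−1.752) = 0.17343; denominator = 1 + 13.178×0.17343 = 3.2854.
N = 3190/3.2854 = 970.969.

971 frogs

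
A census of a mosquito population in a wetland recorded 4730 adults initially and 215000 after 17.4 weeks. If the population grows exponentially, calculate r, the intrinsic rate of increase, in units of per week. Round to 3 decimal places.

0.219 per week

From N(t) = N₀·e^(rt): e^(r·17.4) = 215000/4730 = 45.455.
r·17.4 = ln(45.455) = 3.8167, so r = 3.8167/17.4 = 0.21935.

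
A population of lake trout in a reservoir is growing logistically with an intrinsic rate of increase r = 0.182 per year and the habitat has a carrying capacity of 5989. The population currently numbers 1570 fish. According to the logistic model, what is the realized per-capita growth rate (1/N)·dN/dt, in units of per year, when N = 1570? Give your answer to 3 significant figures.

0.134 per year

(1/N)·dN/dt = r(1 − N/K) = 0.182 × (1 − 1570/5989).
= 0.182 × 0.73785 = 0.13429.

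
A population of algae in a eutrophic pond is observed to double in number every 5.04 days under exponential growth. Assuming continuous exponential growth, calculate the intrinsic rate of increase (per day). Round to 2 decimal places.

0.14 per day

r = ln(2)/t_d = 0.6931/5.04 = 0.13753.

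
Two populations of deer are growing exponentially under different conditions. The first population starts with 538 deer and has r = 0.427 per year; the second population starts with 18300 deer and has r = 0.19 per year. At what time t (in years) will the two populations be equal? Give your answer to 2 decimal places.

Set 538·e^(0.427t) = 18300·e^(0.19t).
e^((0.427 − 0.19)t) = 18300/538 → e^(0.237·t) = 34.015.
0.237·t = ln(34.015) = 3.5268, so t = 3.5268/0.237 = 14.881.

14.88 years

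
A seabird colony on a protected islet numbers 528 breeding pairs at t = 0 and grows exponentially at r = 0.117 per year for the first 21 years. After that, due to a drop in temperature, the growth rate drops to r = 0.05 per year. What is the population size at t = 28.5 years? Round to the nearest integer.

Phase 1: N(21) = 528·e^(0.117×21) = 528·e^2.457 = 6161.63.
Phase 2 runs for 28.5 − 21 = 7.5 years at r = 0.05.
N(28.5) = 6161.63·e^(0.05×7.5) = 6161.63·e^0.375 = 8965.12.

8965 breeding pairs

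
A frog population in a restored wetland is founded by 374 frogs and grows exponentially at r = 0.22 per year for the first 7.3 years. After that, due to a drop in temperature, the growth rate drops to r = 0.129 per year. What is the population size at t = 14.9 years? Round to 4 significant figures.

4967 frogs

Phase 1: N(7.3) = 374·e^(0.22×7.3) = 374·e^1.606 = 1863.58.
Phase 2 runs for 14.9 − 7.3 = 7.6 years at r = 0.129.
N(14.9) = 1863.58·e^(0.129×7.6) = 1863.58·e^0.9804 = 4967.42.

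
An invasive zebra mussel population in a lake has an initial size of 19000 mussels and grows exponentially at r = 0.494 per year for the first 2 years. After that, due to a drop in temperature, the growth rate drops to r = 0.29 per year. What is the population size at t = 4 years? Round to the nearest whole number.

Phase 1: N(2) = 19000·e^(0.494×2) = 19000·e^0.988 = 51031.3.
Phase 2 runs for 4 − 2 = 2 years at r = 0.29.
N(4) = 51031.3·e^(0.29×2) = 51031.3·e^0.58 = 91143.8.

91144 mussels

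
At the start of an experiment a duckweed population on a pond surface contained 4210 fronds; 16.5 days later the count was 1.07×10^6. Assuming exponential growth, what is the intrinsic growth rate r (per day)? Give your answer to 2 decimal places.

From N(t) = N₀·e^(rt): e^(r·16.5) = 1.07×10^6/4210 = 254.16.
r·16.5 = ln(254.16) = 5.538, so r = 5.538/16.5 = 0.33563.

0.34 per day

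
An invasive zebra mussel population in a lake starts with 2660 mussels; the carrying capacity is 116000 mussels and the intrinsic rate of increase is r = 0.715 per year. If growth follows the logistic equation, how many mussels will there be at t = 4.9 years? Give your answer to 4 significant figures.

A = (K − N₀)/N₀ = (116000 − 2660)/2660 = 42.609.
N(t) = K/(1 + A·e^(−rt)) = 116000/(1 + 42.609×e^(−0.715×4.9)).
e^(−3.504) = 0.030092; denominator = 1 + 42.609×0.030092 = 2.2822.
N = 116000/2.2822 = 50828.5.

50830 mussels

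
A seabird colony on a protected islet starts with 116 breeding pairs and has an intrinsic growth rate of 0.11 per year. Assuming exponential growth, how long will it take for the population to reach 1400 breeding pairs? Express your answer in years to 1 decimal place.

22.6 years

Set N₀·e^(rt) = 1400: e^(0.11·t) = 1400/116 = 12.069.
0.11·t = ln(12.069) = 2.4906, so t = 2.4906/0.11 = 22.642.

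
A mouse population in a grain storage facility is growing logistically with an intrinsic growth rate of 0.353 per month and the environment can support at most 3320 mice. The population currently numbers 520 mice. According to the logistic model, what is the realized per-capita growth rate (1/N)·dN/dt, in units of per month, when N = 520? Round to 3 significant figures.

(1/N)·dN/dt = r(1 − N/K) = 0.353 × (1 − 520/3320).
= 0.353 × 0.84337 = 0.29771.

0.298 per month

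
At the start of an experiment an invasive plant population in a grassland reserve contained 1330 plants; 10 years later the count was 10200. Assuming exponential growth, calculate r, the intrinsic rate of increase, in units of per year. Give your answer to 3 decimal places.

0.204 per year

From N(t) = N₀·e^(rt): e^(r·10) = 10200/1330 = 7.6692.
r·10 = ln(7.6692) = 2.0372, so r = 2.0372/10 = 0.20372.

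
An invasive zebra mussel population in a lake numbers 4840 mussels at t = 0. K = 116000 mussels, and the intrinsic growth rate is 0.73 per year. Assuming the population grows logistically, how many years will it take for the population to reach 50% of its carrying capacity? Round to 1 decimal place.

4.3 years

A = (K − N₀)/N₀ = (116000 − 4840)/4840 = 22.967.
Solve 116000/(1 + 22.967·e^(−0.73t)) = 58000: 1 + 22.967·e^(−0.73t) = 2, so e^(−0.73t) = 0.0435408.
−0.73·t = ln(0.0435408) = -3.1341, so t = 3.1341/0.73 = 4.2932.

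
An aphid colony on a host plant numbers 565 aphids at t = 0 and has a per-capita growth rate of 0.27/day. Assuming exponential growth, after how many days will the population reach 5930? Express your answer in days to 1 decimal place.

8.7 days

Set N₀·e^(rt) = 5930: e^(0.27·t) = 5930/565 = 10.496.
0.27·t = ln(10.496) = 2.351, so t = 2.351/0.27 = 8.7072.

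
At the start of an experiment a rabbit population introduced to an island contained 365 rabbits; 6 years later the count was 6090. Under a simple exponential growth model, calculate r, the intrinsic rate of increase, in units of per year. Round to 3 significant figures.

From N(t) = N₀·e^(rt): e^(r·6) = 6090/365 = 16.685.
r·6 = ln(16.685) = 2.8145, so r = 2.8145/6 = 0.46908.

0.469 per year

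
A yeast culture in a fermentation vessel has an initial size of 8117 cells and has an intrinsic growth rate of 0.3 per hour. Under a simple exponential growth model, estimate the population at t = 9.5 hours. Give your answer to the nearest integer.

N(t) = N₀·e^(rt) = 8117 × e^(0.3×9.5) = 8117 × e^2.85.
e^2.85 ≈ 17.288, so N ≈ 8117 × 17.288 = 140325.

140325 cells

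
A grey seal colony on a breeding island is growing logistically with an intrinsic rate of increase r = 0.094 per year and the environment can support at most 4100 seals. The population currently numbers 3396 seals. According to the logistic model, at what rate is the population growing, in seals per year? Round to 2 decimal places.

dN/dt = rN(1 − N/K) = 0.094 × 3396 × (1 − 3396/4100).
1 − 3396/4100 = 0.17171; dN/dt = 0.094 × 3396 × 0.17171 = 54.813.

54.81 seals per year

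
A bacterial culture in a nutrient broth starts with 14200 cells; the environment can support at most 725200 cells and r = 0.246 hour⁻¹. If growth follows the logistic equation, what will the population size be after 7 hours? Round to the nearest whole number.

A = (K − N₀)/N₀ = (725200 − 14200)/14200 = 50.07.
N(t) = K/(1 + A·e^(−rt)) = 725200/(1 + 50.07×e^(−0.246×7)).
e^(−1.722) = 0.17871; denominator = 1 + 50.07×0.17871 = 9.948.
N = 725200/9.948 = 72899.

72899 cells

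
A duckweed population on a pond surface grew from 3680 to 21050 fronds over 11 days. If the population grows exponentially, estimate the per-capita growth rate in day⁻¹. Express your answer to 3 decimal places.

From N(t) = N₀·e^(rt): e^(r·11) = 21050/3680 = 5.7201.
r·11 = ln(5.7201) = 1.744, so r = 1.744/11 = 0.15854.

0.159 per day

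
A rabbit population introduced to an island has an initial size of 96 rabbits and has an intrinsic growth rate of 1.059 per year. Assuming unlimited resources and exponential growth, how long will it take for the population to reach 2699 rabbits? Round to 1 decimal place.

3.2 years

Set N₀·e^(rt) = 2699: e^(1.059·t) = 2699/96 = 28.115.
1.059·t = ln(28.115) = 3.3363, so t = 3.3363/1.059 = 3.1504.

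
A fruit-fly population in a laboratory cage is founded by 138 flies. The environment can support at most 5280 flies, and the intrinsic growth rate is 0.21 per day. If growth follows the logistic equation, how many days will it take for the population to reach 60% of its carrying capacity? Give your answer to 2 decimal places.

A = (K − N₀)/N₀ = (5280 − 138)/138 = 37.261.
Solve 5280/(1 + 37.261·e^(−0.21t)) = 3168: 1 + 37.261·e^(−0.21t) = 1.6667, so e^(−0.21t) = 0.0178919.
−0.21·t = ln(0.0178919) = -4.0234, so t = 4.0234/0.21 = 19.159.

19.16 days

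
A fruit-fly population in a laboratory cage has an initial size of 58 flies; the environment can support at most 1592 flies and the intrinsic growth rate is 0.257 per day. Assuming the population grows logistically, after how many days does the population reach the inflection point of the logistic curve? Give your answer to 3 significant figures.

12.7 days

Logistic growth is fastest at N = K/2 = 796.
A = (K − N₀)/N₀ = 26.448. Set K/(1 + A·e^(−rt)) = K/2 → A·e^(−rt) = 1.
e^(−0.257t) = 1/26.448 = 0.0378096, so t = ln(26.448)/0.257 = 3.2752/0.257 = 12.744.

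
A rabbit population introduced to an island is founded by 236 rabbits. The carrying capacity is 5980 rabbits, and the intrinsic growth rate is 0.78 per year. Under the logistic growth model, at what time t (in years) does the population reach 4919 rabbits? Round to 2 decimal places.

6.06 years

A = (K − N₀)/N₀ = (5980 − 236)/236 = 24.339.
Solve 5980/(1 + 24.339·e^(−0.78t)) = 4919: 1 + 24.339·e^(−0.78t) = 1.2157, so e^(−0.78t) = 0.00886209.
−0.78·t = ln(0.00886209) = -4.726, so t = 4.726/0.78 = 6.0589.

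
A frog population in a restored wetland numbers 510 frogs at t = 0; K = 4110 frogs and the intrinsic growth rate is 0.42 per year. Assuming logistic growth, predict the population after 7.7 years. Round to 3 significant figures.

3220 frogs

A = (K − N₀)/N₀ = (4110 − 510)/510 = 7.0588.
N(t) = K/(1 + A·e^(−rt)) = 4110/(1 + 7.0588×e^(−0.42×7.7)).
e^(−3.234) = 0.0394; denominator = 1 + 7.0588×0.0394 = 1.2781.
N = 4110/1.2781 = 3215.67.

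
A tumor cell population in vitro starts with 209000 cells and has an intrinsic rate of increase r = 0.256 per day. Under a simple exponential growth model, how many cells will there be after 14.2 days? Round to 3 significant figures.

N(t) = N₀·e^(rt) = 209000 × e^(0.256×14.2) = 209000 × e^3.635.
e^3.635 ≈ 37.909, so N ≈ 209000 × 37.909 = 7.923072×10^6.

7920000 cells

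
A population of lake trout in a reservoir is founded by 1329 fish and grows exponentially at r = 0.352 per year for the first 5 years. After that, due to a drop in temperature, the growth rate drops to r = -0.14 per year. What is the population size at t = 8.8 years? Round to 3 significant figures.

Phase 1: N(5) = 1329·e^(0.352×5) = 1329·e^1.76 = 7724.73.
Phase 2 runs for 8.8 − 5 = 3.8 years at r = -0.14.
N(8.8) = 7724.73·e^(-0.14×3.8) = 7724.73·e^-0.532 = 4537.73.

4540 fish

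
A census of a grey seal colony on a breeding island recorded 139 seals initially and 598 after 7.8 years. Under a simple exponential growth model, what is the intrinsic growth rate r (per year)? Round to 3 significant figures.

From N(t) = N₀·e^(rt): e^(r·7.8) = 598/139 = 4.3022.
r·7.8 = ln(4.3022) = 1.4591, so r = 1.4591/7.8 = 0.18707.

0.187 per year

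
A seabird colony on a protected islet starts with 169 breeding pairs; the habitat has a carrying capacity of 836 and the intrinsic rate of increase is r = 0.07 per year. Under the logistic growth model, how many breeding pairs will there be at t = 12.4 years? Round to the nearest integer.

315 breeding pairs

A = (K − N₀)/N₀ = (836 − 169)/169 = 3.9467.
N(t) = K/(1 + A·e^(−rt)) = 836/(1 + 3.9467×e^(−0.07×12.4)).
e^(−0.868) = 0.41979; denominator = 1 + 3.9467×0.41979 = 2.6568.
N = 836/2.6568 = 314.664.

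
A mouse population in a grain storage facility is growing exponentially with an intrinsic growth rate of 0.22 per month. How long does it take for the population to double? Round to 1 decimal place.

3.2 months

Doubling time t_d = ln(2)/r = 0.6931/0.22 = 3.1507.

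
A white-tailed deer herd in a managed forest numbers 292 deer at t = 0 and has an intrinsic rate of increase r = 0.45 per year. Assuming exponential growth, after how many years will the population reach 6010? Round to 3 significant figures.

6.72 years

Set N₀·e^(rt) = 6010: e^(0.45·t) = 6010/292 = 20.582.
0.45·t = ln(20.582) = 3.0244, so t = 3.0244/0.45 = 6.7209.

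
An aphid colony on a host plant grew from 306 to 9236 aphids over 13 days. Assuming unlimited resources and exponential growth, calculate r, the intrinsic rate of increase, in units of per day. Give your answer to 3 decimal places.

From N(t) = N₀·e^(rt): e^(r·13) = 9236/306 = 30.183.
r·13 = ln(30.183) = 3.4073, so r = 3.4073/13 = 0.2621.

0.262 per day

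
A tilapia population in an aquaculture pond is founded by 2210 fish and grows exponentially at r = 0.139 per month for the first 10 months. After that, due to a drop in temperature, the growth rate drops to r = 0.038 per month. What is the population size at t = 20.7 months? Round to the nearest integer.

Phase 1: N(10) = 2210·e^(0.139×10) = 2210·e^1.39 = 8872.82.
Phase 2 runs for 20.7 − 10 = 10.7 months at r = 0.038.
N(20.7) = 8872.82·e^(0.038×10.7) = 8872.82·e^0.4066 = 13324.3.

13324 fish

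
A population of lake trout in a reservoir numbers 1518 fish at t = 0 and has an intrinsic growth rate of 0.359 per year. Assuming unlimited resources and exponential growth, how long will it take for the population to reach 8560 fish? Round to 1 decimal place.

Set N₀·e^(rt) = 8560: e^(0.359·t) = 8560/1518 = 5.639.
0.359·t = ln(5.639) = 1.7297, so t = 1.7297/0.359 = 4.8181.

4.8 years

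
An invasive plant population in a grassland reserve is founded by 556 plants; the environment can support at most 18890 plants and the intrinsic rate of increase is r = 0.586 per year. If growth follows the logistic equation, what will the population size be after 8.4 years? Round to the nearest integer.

15233 plants

A = (K − N₀)/N₀ = (18890 − 556)/556 = 32.975.
N(t) = K/(1 + A·e^(−rt)) = 18890/(1 + 32.975×e^(−0.586×8.4)).
e^(−4.922) = 0.0072816; denominator = 1 + 32.975×0.0072816 = 1.2401.
N = 18890/1.2401 = 15232.5.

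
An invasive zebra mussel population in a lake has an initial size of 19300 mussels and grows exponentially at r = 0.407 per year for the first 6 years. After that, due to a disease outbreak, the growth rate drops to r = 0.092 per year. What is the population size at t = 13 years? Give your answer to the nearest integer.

Phase 1: N(6) = 19300·e^(0.407×6) = 19300·e^2.442 = 221873.
Phase 2 runs for 13 − 6 = 7 years at r = 0.092.
N(13) = 221873·e^(0.092×7) = 221873·e^0.644 = 422464.

422464 mussels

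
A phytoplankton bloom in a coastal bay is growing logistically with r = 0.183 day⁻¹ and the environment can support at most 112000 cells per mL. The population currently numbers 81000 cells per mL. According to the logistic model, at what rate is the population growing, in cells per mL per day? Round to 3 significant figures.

4100 cells per mL per day

dN/dt = rN(1 − N/K) = 0.183 × 81000 × (1 − 81000/112000).
1 − 81000/112000 = 0.27679; dN/dt = 0.183 × 81000 × 0.27679 = 4102.8.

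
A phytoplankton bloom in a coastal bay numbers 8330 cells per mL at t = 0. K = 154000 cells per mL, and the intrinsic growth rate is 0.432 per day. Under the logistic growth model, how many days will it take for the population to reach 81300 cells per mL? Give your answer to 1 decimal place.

A = (K − N₀)/N₀ = (154000 − 8330)/8330 = 17.487.
Solve 154000/(1 + 17.487·e^(−0.432t)) = 81300: 1 + 17.487·e^(−0.432t) = 1.8942, so e^(−0.432t) = 0.0511351.
−0.432·t = ln(0.0511351) = -2.9733, so t = 2.9733/0.432 = 6.8826.

6.9 days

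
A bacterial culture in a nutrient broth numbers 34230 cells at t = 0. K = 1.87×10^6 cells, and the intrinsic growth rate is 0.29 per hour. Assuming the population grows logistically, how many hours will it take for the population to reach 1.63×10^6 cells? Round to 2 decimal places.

20.34 hours

A = (K − N₀)/N₀ = (1.87×10^6 − 34230)/34230 = 53.63.
Solve 1.87×10^6/(1 + 53.63·e^(−0.29t)) = 1.63×10^6: 1 + 53.63·e^(−0.29t) = 1.1472, so e^(−0.29t) = 0.00274544.
−0.29·t = ln(0.00274544) = -5.8978, so t = 5.8978/0.29 = 20.337.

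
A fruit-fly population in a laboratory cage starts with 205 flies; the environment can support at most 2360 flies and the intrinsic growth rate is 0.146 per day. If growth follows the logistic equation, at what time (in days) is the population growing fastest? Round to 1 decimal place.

Logistic growth is fastest at N = K/2 = 1180.
A = (K − N₀)/N₀ = 10.512. Set K/(1 + A·e^(−rt)) = K/2 → A·e^(−rt) = 1.
e^(−0.146t) = 1/10.512 = 0.0951276, so t = ln(10.512)/0.146 = 2.3525/0.146 = 16.113.

16.1 days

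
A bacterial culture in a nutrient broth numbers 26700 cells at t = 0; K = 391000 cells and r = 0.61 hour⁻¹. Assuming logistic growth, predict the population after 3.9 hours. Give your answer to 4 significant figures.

A = (K − N₀)/N₀ = (391000 − 26700)/26700 = 13.644.
N(t) = K/(1 + A·e^(−rt)) = 391000/(1 + 13.644×e^(−0.61×3.9)).
e^(−2.379) = 0.092643; denominator = 1 + 13.644×0.092643 = 2.264.
N = 391000/2.264 = 172700.

172700 cells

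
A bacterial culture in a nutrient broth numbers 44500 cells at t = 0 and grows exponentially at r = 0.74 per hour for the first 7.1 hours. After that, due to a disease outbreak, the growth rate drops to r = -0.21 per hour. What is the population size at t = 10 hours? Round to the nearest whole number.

4630820 cells

Phase 1: N(7.1) = 44500·e^(0.74×7.1) = 44500·e^5.254 = 8.514188×10^6.
Phase 2 runs for 10 − 7.1 = 2.9 hours at r = -0.21.
N(10) = 8.514188×10^6·e^(-0.21×2.9) = 8.514188×10^6·e^-0.609 = 4.63082×10^6.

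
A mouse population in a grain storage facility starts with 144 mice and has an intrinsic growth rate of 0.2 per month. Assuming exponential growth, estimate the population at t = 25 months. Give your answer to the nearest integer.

N(t) = N₀·e^(rt) = 144 × e^(0.2×25) = 144 × e^5.
e^5 ≈ 148.41, so N ≈ 144 × 148.41 = 21371.5.

21371 mice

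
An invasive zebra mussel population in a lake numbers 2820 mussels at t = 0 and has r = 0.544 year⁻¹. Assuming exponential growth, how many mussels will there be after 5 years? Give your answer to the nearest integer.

42809 mussels

N(t) = N₀·e^(rt) = 2820 × e^(0.544×5) = 2820 × e^2.72.
e^2.72 ≈ 15.18, so N ≈ 2820 × 15.18 = 42808.5.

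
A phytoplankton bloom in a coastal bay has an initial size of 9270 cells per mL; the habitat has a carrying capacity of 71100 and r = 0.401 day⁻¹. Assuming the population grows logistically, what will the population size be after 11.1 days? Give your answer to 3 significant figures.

66000 cells per mL

A = (K − N₀)/N₀ = (71100 − 9270)/9270 = 6.6699.
N(t) = K/(1 + A·e^(−rt)) = 71100/(1 + 6.6699×e^(−0.401×11.1)).
e^(−4.451) = 0.011666; denominator = 1 + 6.6699×0.011666 = 1.0778.
N = 71100/1.0778 = 65967.1.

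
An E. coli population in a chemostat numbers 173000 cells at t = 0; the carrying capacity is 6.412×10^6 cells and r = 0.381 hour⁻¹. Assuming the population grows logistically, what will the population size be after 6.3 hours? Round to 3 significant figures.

A = (K − N₀)/N₀ = (6.412×10^6 − 173000)/173000 = 36.064.
N(t) = K/(1 + A·e^(−rt)) = 6.412×10^6/(1 + 36.064×e^(−0.381×6.3)).
e^(−2.4) = 0.090691; denominator = 1 + 36.064×0.090691 = 4.2706.
N = 6.412×10^6/4.2706 = 1.501417×10^6.

1500000 cells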